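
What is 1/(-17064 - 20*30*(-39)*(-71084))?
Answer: -1/450388224 ≈ -2.2203e-9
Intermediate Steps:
1/(-17064 - 20*30*(-39)*(-71084)) = -1/71084/(-17064 - 600*(-39)) = -1/71084/(-17064 + 23400) = -1/71084/6336 = (1/6336)*(-1/71084) = -1/450388224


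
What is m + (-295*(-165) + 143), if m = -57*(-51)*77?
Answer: 272657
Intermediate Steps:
m = 223839 (m = 2907*77 = 223839)
m + (-295*(-165) + 143) = 223839 + (-295*(-165) + 143) = 223839 + (48675 + 143) = 223839 + 48818 = 272657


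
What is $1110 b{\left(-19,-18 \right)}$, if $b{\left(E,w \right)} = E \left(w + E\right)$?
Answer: $780330$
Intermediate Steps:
$b{\left(E,w \right)} = E \left(E + w\right)$
$1110 b{\left(-19,-18 \right)} = 1110 \left(- 19 \left(-19 - 18\right)\right) = 1110 \left(\left(-19\right) \left(-37\right)\right) = 1110 \cdot 703 = 780330$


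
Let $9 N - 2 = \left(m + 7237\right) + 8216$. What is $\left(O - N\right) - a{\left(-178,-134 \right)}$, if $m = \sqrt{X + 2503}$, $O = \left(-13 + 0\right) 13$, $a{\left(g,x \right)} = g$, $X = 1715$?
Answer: $- \frac{15374}{9} - \frac{\sqrt{4218}}{9} \approx -1715.4$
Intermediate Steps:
$O = -169$ ($O = \left(-13\right) 13 = -169$)
$m = \sqrt{4218}$ ($m = \sqrt{1715 + 2503} = \sqrt{4218} \approx 64.946$)
$N = \frac{15455}{9} + \frac{\sqrt{4218}}{9}$ ($N = \frac{2}{9} + \frac{\left(\sqrt{4218} + 7237\right) + 8216}{9} = \frac{2}{9} + \frac{\left(7237 + \sqrt{4218}\right) + 8216}{9} = \frac{2}{9} + \frac{15453 + \sqrt{4218}}{9} = \frac{2}{9} + \left(1717 + \frac{\sqrt{4218}}{9}\right) = \frac{15455}{9} + \frac{\sqrt{4218}}{9} \approx 1724.4$)
$\left(O - N\right) - a{\left(-178,-134 \right)} = \left(-169 - \left(\frac{15455}{9} + \frac{\sqrt{4218}}{9}\right)\right) - -178 = \left(-169 - \left(\frac{15455}{9} + \frac{\sqrt{4218}}{9}\right)\right) + 178 = \left(- \frac{16976}{9} - \frac{\sqrt{4218}}{9}\right) + 178 = - \frac{15374}{9} - \frac{\sqrt{4218}}{9}$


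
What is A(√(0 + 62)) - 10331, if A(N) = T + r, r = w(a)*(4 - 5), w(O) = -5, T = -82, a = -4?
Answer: -10408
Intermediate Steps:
r = 5 (r = -5*(4 - 5) = -5*(-1) = 5)
A(N) = -77 (A(N) = -82 + 5 = -77)
A(√(0 + 62)) - 10331 = -77 - 10331 = -10408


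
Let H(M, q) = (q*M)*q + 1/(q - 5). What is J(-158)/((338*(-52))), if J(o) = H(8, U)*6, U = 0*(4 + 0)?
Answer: 3/43940 ≈ 6.8275e-5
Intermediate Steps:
U = 0 (U = 0*4 = 0)
H(M, q) = 1/(-5 + q) + M*q² (H(M, q) = (M*q)*q + 1/(-5 + q) = M*q² + 1/(-5 + q) = 1/(-5 + q) + M*q²)
J(o) = -6/5 (J(o) = ((1 + 8*0³ - 5*8*0²)/(-5 + 0))*6 = ((1 + 8*0 - 5*8*0)/(-5))*6 = -(1 + 0 + 0)/5*6 = -⅕*1*6 = -⅕*6 = -6/5)
J(-158)/((338*(-52))) = -6/(5*(338*(-52))) = -6/5/(-17576) = -6/5*(-1/17576) = 3/43940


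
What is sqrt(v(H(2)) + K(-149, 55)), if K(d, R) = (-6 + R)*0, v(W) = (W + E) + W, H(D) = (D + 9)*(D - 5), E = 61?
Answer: I*sqrt(5) ≈ 2.2361*I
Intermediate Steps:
H(D) = (-5 + D)*(9 + D) (H(D) = (9 + D)*(-5 + D) = (-5 + D)*(9 + D))
v(W) = 61 + 2*W (v(W) = (W + 61) + W = (61 + W) + W = 61 + 2*W)
K(d, R) = 0
sqrt(v(H(2)) + K(-149, 55)) = sqrt((61 + 2*(-45 + 2**2 + 4*2)) + 0) = sqrt((61 + 2*(-45 + 4 + 8)) + 0) = sqrt((61 + 2*(-33)) + 0) = sqrt((61 - 66) + 0) = sqrt(-5 + 0) = sqrt(-5) = I*sqrt(5)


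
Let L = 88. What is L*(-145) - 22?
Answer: -12782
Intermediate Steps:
L*(-145) - 22 = 88*(-145) - 22 = -12760 - 22 = -12782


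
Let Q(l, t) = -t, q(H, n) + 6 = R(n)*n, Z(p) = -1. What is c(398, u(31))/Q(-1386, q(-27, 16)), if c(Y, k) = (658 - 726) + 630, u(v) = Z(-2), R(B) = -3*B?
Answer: 281/387 ≈ 0.72610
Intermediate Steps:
u(v) = -1
q(H, n) = -6 - 3*n² (q(H, n) = -6 + (-3*n)*n = -6 - 3*n²)
c(Y, k) = 562 (c(Y, k) = -68 + 630 = 562)
c(398, u(31))/Q(-1386, q(-27, 16)) = 562/((-(-6 - 3*16²))) = 562/((-(-6 - 3*256))) = 562/((-(-6 - 768))) = 562/((-1*(-774))) = 562/774 = 562*(1/774) = 281/387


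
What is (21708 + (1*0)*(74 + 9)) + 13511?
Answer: 35219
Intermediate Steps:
(21708 + (1*0)*(74 + 9)) + 13511 = (21708 + 0*83) + 13511 = (21708 + 0) + 13511 = 21708 + 13511 = 35219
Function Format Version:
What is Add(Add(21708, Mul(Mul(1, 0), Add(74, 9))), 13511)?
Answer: 35219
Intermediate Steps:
Add(Add(21708, Mul(Mul(1, 0), Add(74, 9))), 13511) = Add(Add(21708, Mul(0, 83)), 13511) = Add(Add(21708, 0), 13511) = Add(21708, 13511) = 35219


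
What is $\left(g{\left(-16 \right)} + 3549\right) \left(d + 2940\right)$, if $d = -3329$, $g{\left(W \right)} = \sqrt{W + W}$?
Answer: $-1380561 - 1556 i \sqrt{2} \approx -1.3806 \cdot 10^{6} - 2200.5 i$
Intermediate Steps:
$g{\left(W \right)} = \sqrt{2} \sqrt{W}$ ($g{\left(W \right)} = \sqrt{2 W} = \sqrt{2} \sqrt{W}$)
$\left(g{\left(-16 \right)} + 3549\right) \left(d + 2940\right) = \left(\sqrt{2} \sqrt{-16} + 3549\right) \left(-3329 + 2940\right) = \left(\sqrt{2} \cdot 4 i + 3549\right) \left(-389\right) = \left(4 i \sqrt{2} + 3549\right) \left(-389\right) = \left(3549 + 4 i \sqrt{2}\right) \left(-389\right) = -1380561 - 1556 i \sqrt{2}$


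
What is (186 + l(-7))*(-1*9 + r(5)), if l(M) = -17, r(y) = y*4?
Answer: 1859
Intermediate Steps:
r(y) = 4*y
(186 + l(-7))*(-1*9 + r(5)) = (186 - 17)*(-1*9 + 4*5) = 169*(-9 + 20) = 169*11 = 1859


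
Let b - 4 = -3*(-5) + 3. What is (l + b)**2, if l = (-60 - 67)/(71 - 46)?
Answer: 178929/625 ≈ 286.29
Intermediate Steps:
b = 22 (b = 4 + (-3*(-5) + 3) = 4 + (15 + 3) = 4 + 18 = 22)
l = -127/25 ≈ -5.0800
(l + b)**2 = (-127/25 + 22)**2 = (423/25)**2 = 178929/625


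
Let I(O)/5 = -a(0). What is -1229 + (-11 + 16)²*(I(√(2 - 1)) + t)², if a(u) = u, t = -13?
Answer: 2996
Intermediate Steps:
I(O) = 0 (I(O) = 5*(-1*0) = 5*0 = 0)
-1229 + (-11 + 16)²*(I(√(2 - 1)) + t)² = -1229 + (-11 + 16)²*(0 - 13)² = -1229 + 5²*(-13)² = -1229 + 25*169 = -1229 + 4225 = 2996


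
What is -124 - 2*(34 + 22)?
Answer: -236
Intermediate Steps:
-124 - 2*(34 + 22) = -124 - 2*56 = -124 - 112 = -236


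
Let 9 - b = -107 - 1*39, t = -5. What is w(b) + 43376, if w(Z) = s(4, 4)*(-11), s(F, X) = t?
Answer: 43431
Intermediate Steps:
s(F, X) = -5
b = 155 (b = 9 - (-107 - 1*39) = 9 - (-107 - 39) = 9 - 1*(-146) = 9 + 146 = 155)
w(Z) = 55 (w(Z) = -5*(-11) = 55)
w(b) + 43376 = 55 + 43376 = 43431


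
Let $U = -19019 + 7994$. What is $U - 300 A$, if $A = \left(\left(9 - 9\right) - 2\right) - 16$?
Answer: $-5625$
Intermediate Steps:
$A = -18$ ($A = \left(\left(9 - 9\right) - 2\right) - 16 = \left(0 - 2\right) - 16 = -2 - 16 = -18$)
$U = -11025$
$U - 300 A = -11025 - -5400 = -11025 + 5400 = -5625$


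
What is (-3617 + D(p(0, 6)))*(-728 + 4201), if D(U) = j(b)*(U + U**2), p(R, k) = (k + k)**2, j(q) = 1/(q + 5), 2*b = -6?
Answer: 23696279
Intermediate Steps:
b = -3 (b = (1/2)*(-6) = -3)
j(q) = 1/(5 + q)
p(R, k) = 4*k**2 (p(R, k) = (2*k)**2 = 4*k**2)
D(U) = U/2 + U**2/2 (D(U) = (U + U**2)/(5 - 3) = (U + U**2)/2 = U/2 + U**2/2)
(-3617 + D(p(0, 6)))*(-728 + 4201) = (-3617 + (4*6**2)*(1 + 4*6**2)/2)*(-728 + 4201) = (-3617 + (4*36)*(1 + 4*36)/2)*3473 = (-3617 + (1/2)*144*(1 + 144))*3473 = (-3617 + (1/2)*144*145)*3473 = (-3617 + 10440)*3473 = 6823*3473 = 23696279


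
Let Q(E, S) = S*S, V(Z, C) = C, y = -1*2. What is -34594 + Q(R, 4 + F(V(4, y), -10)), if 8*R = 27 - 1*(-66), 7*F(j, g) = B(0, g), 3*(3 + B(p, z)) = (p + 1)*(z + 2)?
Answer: -15251465/441 ≈ -34584.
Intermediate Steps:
y = -2
B(p, z) = -3 + (1 + p)*(2 + z)/3 (B(p, z) = -3 + ((p + 1)*(z + 2))/3 = -3 + ((1 + p)*(2 + z))/3 = -3 + (1 + p)*(2 + z)/3)
F(j, g) = -⅓ + g/21 (F(j, g) = (-7/3 + g/3 + (⅔)*0 + (⅓)*0*g)/7 = (-7/3 + g/3 + 0 + 0)/7 = (-7/3 + g/3)/7 = -⅓ + g/21)
R = 93/8 (R = (27 - 1*(-66))/8 = (27 + 66)/8 = (⅛)*93 = 93/8 ≈ 11.625)
Q(E, S) = S²
-34594 + Q(R, 4 + F(V(4, y), -10)) = -34594 + (4 + (-⅓ + (1/21)*(-10)))² = -34594 + (4 + (-⅓ - 10/21))² = -34594 + (4 - 17/21)² = -34594 + (67/21)² = -34594 + 4489/441 = -15251465/441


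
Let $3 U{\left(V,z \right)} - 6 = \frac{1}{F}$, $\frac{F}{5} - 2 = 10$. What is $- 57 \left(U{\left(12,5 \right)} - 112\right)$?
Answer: $\frac{376181}{60} \approx 6269.7$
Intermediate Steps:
$F = 60$ ($F = 10 + 5 \cdot 10 = 10 + 50 = 60$)
$U{\left(V,z \right)} = \frac{361}{180}$ ($U{\left(V,z \right)} = 2 + \frac{1}{3 \cdot 60} = 2 + \frac{1}{3} \cdot \frac{1}{60} = 2 + \frac{1}{180} = \frac{361}{180}$)
$- 57 \left(U{\left(12,5 \right)} - 112\right) = - 57 \left(\frac{361}{180} - 112\right) = \left(-57\right) \left(- \frac{19799}{180}\right) = \frac{376181}{60}$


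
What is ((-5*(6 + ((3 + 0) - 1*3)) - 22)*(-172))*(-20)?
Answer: -178880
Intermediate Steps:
((-5*(6 + ((3 + 0) - 1*3)) - 22)*(-172))*(-20) = ((-5*(6 + (3 - 3)) - 22)*(-172))*(-20) = ((-5*(6 + 0) - 22)*(-172))*(-20) = ((-5*6 - 22)*(-172))*(-20) = ((-30 - 22)*(-172))*(-20) = -52*(-172)*(-20) = 8944*(-20) = -178880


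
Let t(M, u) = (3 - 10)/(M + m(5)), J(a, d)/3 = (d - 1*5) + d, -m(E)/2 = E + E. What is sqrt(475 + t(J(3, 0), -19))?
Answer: 6*sqrt(330)/5 ≈ 21.799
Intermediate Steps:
m(E) = -4*E (m(E) = -2*(E + E) = -4*E)
J(a, d) = -15 + 6*d (J(a, d) = 3*((d - 1*5) + d) = 3*((d - 5) + d) = 3*((-5 + d) + d) = 3*(-5 + 2*d) = -15 + 6*d)
t(M, u) = -7/(-20 + M) (t(M, u) = (3 - 10)/(M - 4*5) = -7/(M - 20) = -7/(-20 + M))
sqrt(475 + t(J(3, 0), -19)) = sqrt(475 - 7/(-20 + (-15 + 6*0))) = sqrt(475 - 7/(-20 + (-15 + 0))) = sqrt(475 - 7/(-20 - 15)) = sqrt(475 - 7/(-35)) = sqrt(475 - 7*(-1/35)) = sqrt(475 + 1/5) = sqrt(2376/5) = 6*sqrt(330)/5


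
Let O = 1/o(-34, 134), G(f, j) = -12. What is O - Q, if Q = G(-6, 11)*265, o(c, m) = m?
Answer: 426121/134 ≈ 3180.0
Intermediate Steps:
Q = -3180 (Q = -12*265 = -3180)
O = 1/134 ≈ 0.0074627
O - Q = 1/134 - 1*(-3180) = 1/134 + 3180 = 426121/134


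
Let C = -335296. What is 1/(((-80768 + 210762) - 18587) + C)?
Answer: -1/223889 ≈ -4.4665e-6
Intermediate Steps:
1/(((-80768 + 210762) - 18587) + C) = 1/(((-80768 + 210762) - 18587) - 335296) = 1/((129994 - 18587) - 335296) = 1/(111407 - 335296) = 1/(-223889) = -1/223889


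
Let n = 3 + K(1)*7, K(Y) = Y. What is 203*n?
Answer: 2030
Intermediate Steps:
n = 10 (n = 3 + 1*7 = 3 + 7 = 10)
203*n = 203*10 = 2030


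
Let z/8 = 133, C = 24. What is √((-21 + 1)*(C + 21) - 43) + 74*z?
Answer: 78736 + I*√943 ≈ 78736.0 + 30.708*I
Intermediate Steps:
z = 1064 (z = 8*133 = 1064)
√((-21 + 1)*(C + 21) - 43) + 74*z = √((-21 + 1)*(24 + 21) - 43) + 74*1064 = √(-20*45 - 43) + 78736 = √(-900 - 43) + 78736 = √(-943) + 78736 = I*√943 + 78736 = 78736 + I*√943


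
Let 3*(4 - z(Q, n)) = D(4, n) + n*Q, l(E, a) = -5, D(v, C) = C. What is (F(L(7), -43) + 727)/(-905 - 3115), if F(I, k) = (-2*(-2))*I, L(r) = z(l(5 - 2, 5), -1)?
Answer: -2213/12060 ≈ -0.18350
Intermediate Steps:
z(Q, n) = 4 - n/3 - Q*n/3 (z(Q, n) = 4 - (n + n*Q)/3 = 4 - (n + Q*n)/3 = 4 + (-n/3 - Q*n/3) = 4 - n/3 - Q*n/3)
L(r) = 8/3 (L(r) = 4 - 1/3*(-1) - 1/3*(-5)*(-1) = 4 + 1/3 - 5/3 = 8/3)
F(I, k) = 4*I
(F(L(7), -43) + 727)/(-905 - 3115) = (4*(8/3) + 727)/(-905 - 3115) = (32/3 + 727)/(-4020) = (2213/3)*(-1/4020) = -2213/12060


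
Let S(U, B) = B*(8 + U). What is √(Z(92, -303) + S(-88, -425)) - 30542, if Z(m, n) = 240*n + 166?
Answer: -30542 + I*√38554 ≈ -30542.0 + 196.35*I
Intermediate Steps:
Z(m, n) = 166 + 240*n
√(Z(92, -303) + S(-88, -425)) - 30542 = √((166 + 240*(-303)) - 425*(8 - 88)) - 30542 = √((166 - 72720) - 425*(-80)) - 30542 = √(-72554 + 34000) - 30542 = √(-38554) - 30542 = I*√38554 - 30542 = -30542 + I*√38554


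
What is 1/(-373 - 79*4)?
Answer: -1/689 ≈ -0.0014514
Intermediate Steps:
1/(-373 - 79*4) = 1/(-373 - 316) = 1/(-689) = -1/689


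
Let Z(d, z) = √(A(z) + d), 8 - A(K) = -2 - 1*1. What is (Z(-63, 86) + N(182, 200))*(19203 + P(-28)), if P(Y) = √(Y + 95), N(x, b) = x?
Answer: 2*(91 + I*√13)*(19203 + √67) ≈ 3.4964e+6 + 1.3853e+5*I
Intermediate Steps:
A(K) = 11 (A(K) = 8 - (-2 - 1*1) = 8 - (-2 - 1) = 8 - 1*(-3) = 8 + 3 = 11)
P(Y) = √(95 + Y)
Z(d, z) = √(11 + d)
(Z(-63, 86) + N(182, 200))*(19203 + P(-28)) = (√(11 - 63) + 182)*(19203 + √(95 - 28)) = (√(-52) + 182)*(19203 + √67) = (2*I*√13 + 182)*(19203 + √67) = (182 + 2*I*√13)*(19203 + √67)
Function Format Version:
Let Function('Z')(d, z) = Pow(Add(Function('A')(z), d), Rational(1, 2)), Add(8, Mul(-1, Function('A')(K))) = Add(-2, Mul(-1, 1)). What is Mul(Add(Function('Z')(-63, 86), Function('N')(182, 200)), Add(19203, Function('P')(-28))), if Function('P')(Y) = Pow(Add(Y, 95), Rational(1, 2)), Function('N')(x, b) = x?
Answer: Mul(2, Add(91, Mul(I, Pow(13, Rational(1, 2)))), Add(19203, Pow(67, Rational(1, 2)))) ≈ Add(3.4964e+6, Mul(1.3853e+5, I))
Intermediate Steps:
Function('A')(K) = 11 (Function('A')(K) = Add(8, Mul(-1, Add(-2, Mul(-1, 1)))) = Add(8, Mul(-1, Add(-2, -1))) = Add(8, Mul(-1, -3)) = Add(8, 3) = 11)
Function('P')(Y) = Pow(Add(95, Y), Rational(1, 2))
Function('Z')(d, z) = Pow(Add(11, d), Rational(1, 2))
Mul(Add(Function('Z')(-63, 86), Function('N')(182, 200)), Add(19203, Function('P')(-28))) = Mul(Add(Pow(Add(11, -63), Rational(1, 2)), 182), Add(19203, Pow(Add(95, -28), Rational(1, 2)))) = Mul(Add(Pow(-52, Rational(1, 2)), 182), Add(19203, Pow(67, Rational(1, 2)))) = Mul(Add(Mul(2, I, Pow(13, Rational(1, 2))), 182), Add(19203, Pow(67, Rational(1, 2)))) = Mul(Add(182, Mul(2, I, Pow(13, Rational(1, 2)))), Add(19203, Pow(67, Rational(1, 2))))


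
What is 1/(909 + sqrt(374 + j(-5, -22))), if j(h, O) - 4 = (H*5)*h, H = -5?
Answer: 909/825778 - sqrt(503)/825778 ≈ 0.0010736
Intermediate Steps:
j(h, O) = 4 - 25*h (j(h, O) = 4 + (-5*5)*h = 4 - 25*h)
1/(909 + sqrt(374 + j(-5, -22))) = 1/(909 + sqrt(374 + (4 - 25*(-5)))) = 1/(909 + sqrt(374 + (4 + 125))) = 1/(909 + sqrt(374 + 129)) = 1/(909 + sqrt(503))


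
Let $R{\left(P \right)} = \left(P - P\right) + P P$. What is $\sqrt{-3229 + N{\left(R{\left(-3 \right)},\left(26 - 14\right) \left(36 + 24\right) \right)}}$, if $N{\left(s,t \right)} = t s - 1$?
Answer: $5 \sqrt{130} \approx 57.009$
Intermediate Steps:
$R{\left(P \right)} = P^{2}$ ($R{\left(P \right)} = 0 + P^{2} = P^{2}$)
$N{\left(s,t \right)} = -1 + s t$ ($N{\left(s,t \right)} = s t - 1 = -1 + s t$)
$\sqrt{-3229 + N{\left(R{\left(-3 \right)},\left(26 - 14\right) \left(36 + 24\right) \right)}} = \sqrt{-3229 - \left(1 - \left(-3\right)^{2} \left(26 - 14\right) \left(36 + 24\right)\right)} = \sqrt{-3229 - \left(1 - 9 \cdot 12 \cdot 60\right)} = \sqrt{-3229 + \left(-1 + 9 \cdot 720\right)} = \sqrt{-3229 + \left(-1 + 6480\right)} = \sqrt{-3229 + 6479} = \sqrt{3250} = 5 \sqrt{130}$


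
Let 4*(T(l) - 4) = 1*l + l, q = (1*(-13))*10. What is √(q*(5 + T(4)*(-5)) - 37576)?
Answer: 3*I*√3814 ≈ 185.27*I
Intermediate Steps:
q = -130 (q = -13*10 = -130)
T(l) = 4 + l/2 (T(l) = 4 + (1*l + l)/4 = 4 + (l + l)/4 = 4 + (2*l)/4 = 4 + l/2)
√(q*(5 + T(4)*(-5)) - 37576) = √(-130*(5 + (4 + (½)*4)*(-5)) - 37576) = √(-130*(5 + (4 + 2)*(-5)) - 37576) = √(-130*(5 + 6*(-5)) - 37576) = √(-130*(5 - 30) - 37576) = √(-130*(-25) - 37576) = √(3250 - 37576) = √(-34326) = 3*I*√3814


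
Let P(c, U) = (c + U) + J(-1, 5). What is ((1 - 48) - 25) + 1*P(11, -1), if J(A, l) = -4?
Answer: -66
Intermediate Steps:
P(c, U) = -4 + U + c (P(c, U) = (c + U) - 4 = (U + c) - 4 = -4 + U + c)
((1 - 48) - 25) + 1*P(11, -1) = ((1 - 48) - 25) + 1*(-4 - 1 + 11) = (-47 - 25) + 1*6 = -72 + 6 = -66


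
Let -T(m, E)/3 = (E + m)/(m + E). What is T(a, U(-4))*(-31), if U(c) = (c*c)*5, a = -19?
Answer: 93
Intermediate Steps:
U(c) = 5*c² (U(c) = c²*5 = 5*c²)
T(m, E) = -3 (T(m, E) = -3*(E + m)/(m + E) = -3*(E + m)/(E + m) = -3*1 = -3)
T(a, U(-4))*(-31) = -3*(-31) = 93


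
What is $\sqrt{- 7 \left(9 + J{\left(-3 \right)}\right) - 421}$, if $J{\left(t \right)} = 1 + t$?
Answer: $i \sqrt{470} \approx 21.679 i$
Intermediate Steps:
$\sqrt{- 7 \left(9 + J{\left(-3 \right)}\right) - 421} = \sqrt{- 7 \left(9 + \left(1 - 3\right)\right) - 421} = \sqrt{- 7 \left(9 - 2\right) - 421} = \sqrt{\left(-7\right) 7 - 421} = \sqrt{-49 - 421} = \sqrt{-470} = i \sqrt{470}$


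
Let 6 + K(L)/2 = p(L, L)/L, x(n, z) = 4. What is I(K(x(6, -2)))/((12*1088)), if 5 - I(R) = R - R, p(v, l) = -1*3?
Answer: 5/13056 ≈ 0.00038297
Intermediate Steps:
p(v, l) = -3
K(L) = -12 - 6/L (K(L) = -12 + 2*(-3/L) = -12 - 6/L)
I(R) = 5 (I(R) = 5 - (R - R) = 5 - 1*0 = 5 + 0 = 5)
I(K(x(6, -2)))/((12*1088)) = 5/((12*1088)) = 5/13056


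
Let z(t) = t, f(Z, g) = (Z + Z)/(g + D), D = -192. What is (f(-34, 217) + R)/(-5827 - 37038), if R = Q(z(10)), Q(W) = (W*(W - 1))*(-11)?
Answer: 24818/1071625 ≈ 0.023159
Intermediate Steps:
f(Z, g) = 2*Z/(-192 + g) (f(Z, g) = (Z + Z)/(g - 192) = (2*Z)/(-192 + g) = 2*Z/(-192 + g))
Q(W) = -11*W*(-1 + W) (Q(W) = (W*(-1 + W))*(-11) = -11*W*(-1 + W))
R = -990 (R = 11*10*(1 - 1*10) = 11*10*(1 - 10) = 11*10*(-9) = -990)
(f(-34, 217) + R)/(-5827 - 37038) = (2*(-34)/(-192 + 217) - 990)/(-5827 - 37038) = (2*(-34)/25 - 990)/(-42865) = (2*(-34)*(1/25) - 990)*(-1/42865) = (-68/25 - 990)*(-1/42865) = -24818/25*(-1/42865) = 24818/1071625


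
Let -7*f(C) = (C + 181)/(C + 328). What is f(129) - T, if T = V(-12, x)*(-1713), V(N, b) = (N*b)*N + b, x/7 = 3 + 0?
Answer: 16686255605/3199 ≈ 5.2161e+6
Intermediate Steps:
x = 21 (x = 7*(3 + 0) = 7*3 = 21)
f(C) = -(181 + C)/(7*(328 + C)) (f(C) = -(C + 181)/(7*(C + 328)) = -(181 + C)/(7*(328 + C)))
V(N, b) = b + b*N² (V(N, b) = b*N² + b = b + b*N²)
T = -5216085 (T = (21*(1 + (-12)²))*(-1713) = (21*(1 + 144))*(-1713) = (21*145)*(-1713) = 3045*(-1713) = -5216085)
f(129) - T = (-181 - 1*129)/(7*(328 + 129)) - 1*(-5216085) = (⅐)*(-181 - 129)/457 + 5216085 = (⅐)*(1/457)*(-310) + 5216085 = -310/3199 + 5216085 = 16686255605/3199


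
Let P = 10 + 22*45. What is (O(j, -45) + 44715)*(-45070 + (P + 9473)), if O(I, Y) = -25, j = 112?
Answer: -1546139930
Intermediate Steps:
P = 1000 (P = 10 + 990 = 1000)
(O(j, -45) + 44715)*(-45070 + (P + 9473)) = (-25 + 44715)*(-45070 + (1000 + 9473)) = 44690*(-45070 + 10473) = 44690*(-34597) = -1546139930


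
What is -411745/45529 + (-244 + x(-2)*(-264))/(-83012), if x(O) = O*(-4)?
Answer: -8518127404/944863337 ≈ -9.0152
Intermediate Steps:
x(O) = -4*O
-411745/45529 + (-244 + x(-2)*(-264))/(-83012) = -411745/45529 + (-244 - 4*(-2)*(-264))/(-83012) = -411745*1/45529 + (-244 + 8*(-264))*(-1/83012) = -411745/45529 + (-244 - 2112)*(-1/83012) = -411745/45529 - 2356*(-1/83012) = -411745/45529 + 589/20753 = -8518127404/944863337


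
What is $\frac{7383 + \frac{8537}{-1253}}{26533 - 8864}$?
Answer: $\frac{9242362}{22139257} \approx 0.41746$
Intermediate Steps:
$\frac{7383 + \frac{8537}{-1253}}{26533 - 8864} = \frac{7383 + 8537 \left(- \frac{1}{1253}\right)}{17669} = \left(7383 - \frac{8537}{1253}\right) \frac{1}{17669} = \frac{9242362}{1253} \cdot \frac{1}{17669} = \frac{9242362}{22139257}$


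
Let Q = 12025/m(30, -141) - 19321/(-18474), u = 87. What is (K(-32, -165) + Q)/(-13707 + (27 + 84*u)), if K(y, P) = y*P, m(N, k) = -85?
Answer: -1614124727/2001177576 ≈ -0.80659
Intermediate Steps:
Q = -44101513/314058 (Q = 12025/(-85) - 19321/(-18474) = 12025*(-1/85) - 19321*(-1/18474) = -2405/17 + 19321/18474 = -44101513/314058 ≈ -140.42)
K(y, P) = P*y
(K(-32, -165) + Q)/(-13707 + (27 + 84*u)) = (-165*(-32) - 44101513/314058)/(-13707 + (27 + 84*87)) = (5280 - 44101513/314058)/(-13707 + (27 + 7308)) = 1614124727/(314058*(-13707 + 7335)) = (1614124727/314058)/(-6372) = (1614124727/314058)*(-1/6372) = -1614124727/2001177576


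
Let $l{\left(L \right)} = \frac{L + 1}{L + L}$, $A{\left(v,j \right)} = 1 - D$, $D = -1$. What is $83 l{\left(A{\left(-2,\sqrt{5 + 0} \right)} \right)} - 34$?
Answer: $\frac{113}{4} \approx 28.25$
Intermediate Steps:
$A{\left(v,j \right)} = 2$ ($A{\left(v,j \right)} = 1 - -1 = 1 + 1 = 2$)
$l{\left(L \right)} = \frac{1 + L}{2 L}$
$83 l{\left(A{\left(-2,\sqrt{5 + 0} \right)} \right)} - 34 = 83 \frac{1 + 2}{2 \cdot 2} - 34 = 83 \cdot \frac{1}{2} \cdot \frac{1}{2} \cdot 3 - 34 = 83 \cdot \frac{3}{4} - 34 = \frac{249}{4} - 34 = \frac{113}{4}$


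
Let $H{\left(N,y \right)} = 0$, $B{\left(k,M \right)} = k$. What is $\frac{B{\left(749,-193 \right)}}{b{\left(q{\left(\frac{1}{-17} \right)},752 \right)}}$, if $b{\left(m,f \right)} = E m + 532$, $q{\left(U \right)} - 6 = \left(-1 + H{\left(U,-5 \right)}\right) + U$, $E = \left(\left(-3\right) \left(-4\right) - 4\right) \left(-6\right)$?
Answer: $\frac{1819}{716} \approx 2.5405$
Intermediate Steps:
$E = -48$ ($E = \left(12 - 4\right) \left(-6\right) = 8 \left(-6\right) = -48$)
$q{\left(U \right)} = 5 + U$ ($q{\left(U \right)} = 6 + \left(\left(-1 + 0\right) + U\right) = 6 + \left(-1 + U\right) = 5 + U$)
$b{\left(m,f \right)} = 532 - 48 m$ ($b{\left(m,f \right)} = - 48 m + 532 = 532 - 48 m$)
$\frac{B{\left(749,-193 \right)}}{b{\left(q{\left(\frac{1}{-17} \right)},752 \right)}} = \frac{749}{532 - 48 \left(5 + \frac{1}{-17}\right)} = \frac{749}{532 - 48 \left(5 - \frac{1}{17}\right)} = \frac{749}{532 - \frac{4032}{17}} = \frac{749}{\frac{5012}{17}} = 749 \cdot \frac{17}{5012} = \frac{1819}{716}$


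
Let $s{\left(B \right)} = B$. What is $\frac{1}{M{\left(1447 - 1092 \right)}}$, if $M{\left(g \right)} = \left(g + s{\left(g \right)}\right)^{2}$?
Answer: $\frac{1}{504100} \approx 1.9837 \cdot 10^{-6}$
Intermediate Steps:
$M{\left(g \right)} = 4 g^{2}$ ($M{\left(g \right)} = \left(g + g\right)^{2} = \left(2 g\right)^{2} = 4 g^{2}$)
$\frac{1}{M{\left(1447 - 1092 \right)}} = \frac{1}{4 \left(1447 - 1092\right)^{2}} = \frac{1}{4 \cdot 355^{2}} = \frac{1}{4 \cdot 126025} = \frac{1}{504100}$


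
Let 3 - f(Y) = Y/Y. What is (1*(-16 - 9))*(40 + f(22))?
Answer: -1050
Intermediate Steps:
f(Y) = 2 (f(Y) = 3 - Y/Y = 3 - 1*1 = 3 - 1 = 2)
(1*(-16 - 9))*(40 + f(22)) = (1*(-16 - 9))*(40 + 2) = (1*(-25))*42 = -25*42 = -1050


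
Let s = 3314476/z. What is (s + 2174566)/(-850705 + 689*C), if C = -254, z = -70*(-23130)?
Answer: -880210781269/415182170025 ≈ -2.1201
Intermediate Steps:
z = 1619100
s = 828619/404775 (s = 3314476/1619100 = 3314476*(1/1619100) = 828619/404775 ≈ 2.0471)
(s + 2174566)/(-850705 + 689*C) = (828619/404775 + 2174566)/(-850705 + 689*(-254)) = 880210781269/(404775*(-850705 - 175006)) = (880210781269/404775)/(-1025711) = (880210781269/404775)*(-1/1025711) = -880210781269/415182170025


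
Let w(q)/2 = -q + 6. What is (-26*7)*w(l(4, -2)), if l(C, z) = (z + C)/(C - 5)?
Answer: -2912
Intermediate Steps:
l(C, z) = (C + z)/(-5 + C)
w(q) = 12 - 2*q (w(q) = 2*(-q + 6) = 2*(6 - q) = 12 - 2*q)
(-26*7)*w(l(4, -2)) = (-26*7)*(12 - 2*(4 - 2)/(-5 + 4)) = -182*(12 - 2*2/(-1)) = -182*(12 - (-2)*2) = -182*(12 - 2*(-2)) = -182*(12 + 4) = -182*16 = -2912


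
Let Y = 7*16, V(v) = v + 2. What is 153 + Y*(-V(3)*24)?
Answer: -13287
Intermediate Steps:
V(v) = 2 + v
Y = 112
153 + Y*(-V(3)*24) = 153 + 112*(-(2 + 3)*24) = 153 + 112*(-5*24) = 153 + 112*(-1*120) = 153 + 112*(-120) = 153 - 13440 = -13287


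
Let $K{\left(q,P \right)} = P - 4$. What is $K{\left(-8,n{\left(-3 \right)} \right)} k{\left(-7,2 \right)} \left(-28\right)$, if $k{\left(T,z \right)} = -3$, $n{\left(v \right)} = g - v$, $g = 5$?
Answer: $336$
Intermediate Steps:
$n{\left(v \right)} = 5 - v$
$K{\left(q,P \right)} = -4 + P$
$K{\left(-8,n{\left(-3 \right)} \right)} k{\left(-7,2 \right)} \left(-28\right) = \left(-4 + \left(5 - -3\right)\right) \left(-3\right) \left(-28\right) = \left(-4 + \left(5 + 3\right)\right) \left(-3\right) \left(-28\right) = \left(-4 + 8\right) \left(-3\right) \left(-28\right) = 4 \left(-3\right) \left(-28\right) = \left(-12\right) \left(-28\right) = 336$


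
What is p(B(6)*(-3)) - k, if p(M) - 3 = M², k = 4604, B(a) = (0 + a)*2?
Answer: -3305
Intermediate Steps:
B(a) = 2*a (B(a) = a*2 = 2*a)
p(M) = 3 + M²
p(B(6)*(-3)) - k = (3 + ((2*6)*(-3))²) - 1*4604 = (3 + (12*(-3))²) - 4604 = (3 + (-36)²) - 4604 = (3 + 1296) - 4604 = 1299 - 4604 = -3305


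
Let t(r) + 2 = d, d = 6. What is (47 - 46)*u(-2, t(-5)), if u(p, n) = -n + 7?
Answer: 3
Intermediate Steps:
t(r) = 4 (t(r) = -2 + 6 = 4)
u(p, n) = 7 - n
(47 - 46)*u(-2, t(-5)) = (47 - 46)*(7 - 1*4) = 1*(7 - 4) = 1*3 = 3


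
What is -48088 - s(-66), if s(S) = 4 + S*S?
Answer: -52448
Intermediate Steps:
s(S) = 4 + S²
-48088 - s(-66) = -48088 - (4 + (-66)²) = -48088 - (4 + 4356) = -48088 - 1*4360 = -48088 - 4360 = -52448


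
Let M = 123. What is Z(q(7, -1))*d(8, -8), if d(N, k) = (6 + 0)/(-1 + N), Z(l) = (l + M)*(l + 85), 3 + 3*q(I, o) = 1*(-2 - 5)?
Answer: 25130/3 ≈ 8376.7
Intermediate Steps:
q(I, o) = -10/3 (q(I, o) = -1 + (1*(-2 - 5))/3 = -1 + (1*(-7))/3 = -1 + (1/3)*(-7) = -1 - 7/3 = -10/3)
Z(l) = (85 + l)*(123 + l) (Z(l) = (l + 123)*(l + 85) = (123 + l)*(85 + l) = (85 + l)*(123 + l))
d(N, k) = 6/(-1 + N)
Z(q(7, -1))*d(8, -8) = (10455 + (-10/3)**2 + 208*(-10/3))*(6/(-1 + 8)) = (10455 + 100/9 - 2080/3)*(6/7) = 87955*(6*(1/7))/9 = (87955/9)*(6/7) = 25130/3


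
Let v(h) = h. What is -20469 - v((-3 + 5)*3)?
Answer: -20475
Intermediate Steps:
-20469 - v((-3 + 5)*3) = -20469 - (-3 + 5)*3 = -20469 - 2*3 = -20469 - 1*6 = -20469 - 6 = -20475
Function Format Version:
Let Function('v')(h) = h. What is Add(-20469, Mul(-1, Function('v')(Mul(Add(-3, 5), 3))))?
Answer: -20475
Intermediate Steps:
Add(-20469, Mul(-1, Function('v')(Mul(Add(-3, 5), 3)))) = Add(-20469, Mul(-1, Mul(Add(-3, 5), 3))) = Add(-20469, Mul(-1, Mul(2, 3))) = Add(-20469, Mul(-1, 6)) = Add(-20469, -6) = -20475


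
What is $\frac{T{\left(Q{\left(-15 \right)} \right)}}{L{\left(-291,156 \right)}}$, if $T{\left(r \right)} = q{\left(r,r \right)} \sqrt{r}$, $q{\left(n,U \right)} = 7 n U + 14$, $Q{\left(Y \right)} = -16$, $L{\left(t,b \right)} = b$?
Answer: $\frac{602 i}{13} \approx 46.308 i$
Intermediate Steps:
$q{\left(n,U \right)} = 14 + 7 U n$ ($q{\left(n,U \right)} = 7 U n + 14 = 14 + 7 U n$)
$T{\left(r \right)} = \sqrt{r} \left(14 + 7 r^{2}\right)$ ($T{\left(r \right)} = \left(14 + 7 r r\right) \sqrt{r} = \left(14 + 7 r^{2}\right) \sqrt{r} = \sqrt{r} \left(14 + 7 r^{2}\right)$)
$\frac{T{\left(Q{\left(-15 \right)} \right)}}{L{\left(-291,156 \right)}} = \frac{7 \sqrt{-16} \left(2 + \left(-16\right)^{2}\right)}{156} = 7 \cdot 4 i \left(2 + 256\right) \frac{1}{156} = 7 \cdot 4 i 258 \cdot \frac{1}{156} = 7224 i \frac{1}{156} = \frac{602 i}{13}$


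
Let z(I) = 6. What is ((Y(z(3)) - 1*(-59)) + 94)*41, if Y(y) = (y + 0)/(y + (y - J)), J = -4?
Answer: 50307/8 ≈ 6288.4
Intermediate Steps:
Y(y) = y/(4 + 2*y) (Y(y) = (y + 0)/(y + (y - 1*(-4))) = y/(y + (y + 4)) = y/(y + (4 + y)) = y/(4 + 2*y))
((Y(z(3)) - 1*(-59)) + 94)*41 = (((1/2)*6/(2 + 6) - 1*(-59)) + 94)*41 = (((1/2)*6/8 + 59) + 94)*41 = (((1/2)*6*(1/8) + 59) + 94)*41 = ((3/8 + 59) + 94)*41 = (475/8 + 94)*41 = (1227/8)*41 = 50307/8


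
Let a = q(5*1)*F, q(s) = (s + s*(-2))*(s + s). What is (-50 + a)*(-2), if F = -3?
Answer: -200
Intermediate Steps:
q(s) = -2*s² (q(s) = (s - 2*s)*(2*s) = (-s)*(2*s) = -2*s²)
a = 150 (a = -2*(5*1)²*(-3) = -2*5²*(-3) = -2*25*(-3) = -50*(-3) = 150)
(-50 + a)*(-2) = (-50 + 150)*(-2) = 100*(-2) = -200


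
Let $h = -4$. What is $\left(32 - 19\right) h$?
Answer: $-52$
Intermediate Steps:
$\left(32 - 19\right) h = \left(32 - 19\right) \left(-4\right) = 13 \left(-4\right) = -52$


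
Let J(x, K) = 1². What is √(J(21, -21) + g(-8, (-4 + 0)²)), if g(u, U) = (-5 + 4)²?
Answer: √2 ≈ 1.4142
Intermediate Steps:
J(x, K) = 1
g(u, U) = 1 (g(u, U) = (-1)² = 1)
√(J(21, -21) + g(-8, (-4 + 0)²)) = √(1 + 1) = √2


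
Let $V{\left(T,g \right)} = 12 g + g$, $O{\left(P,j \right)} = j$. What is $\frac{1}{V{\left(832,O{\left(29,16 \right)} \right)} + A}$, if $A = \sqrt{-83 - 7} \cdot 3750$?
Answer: $\frac{26}{158208533} - \frac{5625 i \sqrt{10}}{632834132} \approx 1.6434 \cdot 10^{-7} - 2.8108 \cdot 10^{-5} i$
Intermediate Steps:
$V{\left(T,g \right)} = 13 g$
$A = 11250 i \sqrt{10}$ ($A = \sqrt{-90} \cdot 3750 = 3 i \sqrt{10} \cdot 3750 = 11250 i \sqrt{10} \approx 35576.0 i$)
$\frac{1}{V{\left(832,O{\left(29,16 \right)} \right)} + A} = \frac{1}{13 \cdot 16 + 11250 i \sqrt{10}} = \frac{1}{208 + 11250 i \sqrt{10}}$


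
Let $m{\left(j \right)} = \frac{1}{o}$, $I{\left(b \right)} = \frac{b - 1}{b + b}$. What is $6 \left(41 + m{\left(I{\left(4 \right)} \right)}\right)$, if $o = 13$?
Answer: $\frac{3204}{13} \approx 246.46$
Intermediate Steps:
$I{\left(b \right)} = \frac{-1 + b}{2 b}$
$m{\left(j \right)} = \frac{1}{13}$
$6 \left(41 + m{\left(I{\left(4 \right)} \right)}\right) = 6 \left(41 + \frac{1}{13}\right) = 6 \cdot \frac{534}{13} = \frac{3204}{13}$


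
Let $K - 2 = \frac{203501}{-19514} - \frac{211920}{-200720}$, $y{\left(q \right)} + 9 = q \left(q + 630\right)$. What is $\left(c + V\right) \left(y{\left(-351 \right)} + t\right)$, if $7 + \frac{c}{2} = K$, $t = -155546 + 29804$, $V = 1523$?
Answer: $- \frac{8182174617617280}{24480313} \approx -3.3423 \cdot 10^{8}$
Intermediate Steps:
$t = -125742$
$y{\left(q \right)} = -9 + q \left(630 + q\right)$ ($y{\left(q \right)} = -9 + q \left(q + 630\right) = -9 + q \left(630 + q\right)$)
$K = - \frac{360970171}{48960626}$ ($K = 2 + \left(\frac{203501}{-19514} - \frac{211920}{-200720}\right) = 2 + \left(203501 \left(- \frac{1}{19514}\right) - - \frac{2649}{2509}\right) = 2 + \left(- \frac{203501}{19514} + \frac{2649}{2509}\right) = 2 - \frac{458891423}{48960626} = - \frac{360970171}{48960626} \approx -7.3727$)
$c = - \frac{703694553}{24480313}$ ($c = -14 + 2 \left(- \frac{360970171}{48960626}\right) = -14 - \frac{360970171}{24480313} = - \frac{703694553}{24480313} \approx -28.745$)
$\left(c + V\right) \left(y{\left(-351 \right)} + t\right) = \left(- \frac{703694553}{24480313} + 1523\right) \left(\left(-9 + \left(-351\right)^{2} + 630 \left(-351\right)\right) - 125742\right) = \frac{36579822146 \left(\left(-9 + 123201 - 221130\right) - 125742\right)}{24480313} = \frac{36579822146 \left(-97938 - 125742\right)}{24480313} = \frac{36579822146}{24480313} \left(-223680\right) = - \frac{8182174617617280}{24480313}$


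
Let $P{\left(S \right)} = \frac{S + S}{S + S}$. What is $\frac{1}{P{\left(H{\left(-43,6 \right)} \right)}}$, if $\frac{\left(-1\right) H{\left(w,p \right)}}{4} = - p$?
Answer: $1$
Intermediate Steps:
$H{\left(w,p \right)} = 4 p$ ($H{\left(w,p \right)} = - 4 \left(- p\right) = 4 p$)
$P{\left(S \right)} = 1$ ($P{\left(S \right)} = \frac{2 S}{2 S} = 2 S \frac{1}{2 S} = 1$)
$\frac{1}{P{\left(H{\left(-43,6 \right)} \right)}} = 1^{-1} = 1$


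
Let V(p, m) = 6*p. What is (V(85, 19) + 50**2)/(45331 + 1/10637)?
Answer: 16008685/241092924 ≈ 0.066401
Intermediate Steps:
(V(85, 19) + 50**2)/(45331 + 1/10637) = (6*85 + 50**2)/(45331 + 1/10637) = (510 + 2500)/(45331 + 1/10637) = 3010/(482185848/10637) = 3010*(10637/482185848) = 16008685/241092924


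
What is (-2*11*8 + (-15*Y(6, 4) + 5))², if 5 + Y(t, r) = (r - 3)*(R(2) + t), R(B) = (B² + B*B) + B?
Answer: 112896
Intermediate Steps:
R(B) = B + 2*B² (R(B) = (B² + B²) + B = 2*B² + B = B + 2*B²)
Y(t, r) = -5 + (-3 + r)*(10 + t) (Y(t, r) = -5 + (r - 3)*(2*(1 + 2*2) + t) = -5 + (-3 + r)*(2*(1 + 4) + t) = -5 + (-3 + r)*(2*5 + t) = -5 + (-3 + r)*(10 + t))
(-2*11*8 + (-15*Y(6, 4) + 5))² = (-2*11*8 + (-15*(-35 - 3*6 + 10*4 + 4*6) + 5))² = (-22*8 + (-15*(-35 - 18 + 40 + 24) + 5))² = (-176 + (-15*11 + 5))² = (-176 + (-165 + 5))² = (-176 - 160)² = (-336)² = 112896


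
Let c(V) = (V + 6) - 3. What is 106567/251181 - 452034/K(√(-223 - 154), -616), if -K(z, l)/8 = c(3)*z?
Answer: 106567/251181 - 75339*I*√377/3016 ≈ 0.42426 - 485.02*I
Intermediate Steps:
c(V) = 3 + V (c(V) = (6 + V) - 3 = 3 + V)
K(z, l) = -48*z (K(z, l) = -8*(3 + 3)*z = -48*z)
106567/251181 - 452034/K(√(-223 - 154), -616) = 106567/251181 - 452034*(-1/(48*√(-223 - 154))) = 106567*(1/251181) - 452034*I*√377/18096 = 106567/251181 - 452034*I*√377/18096 = 106567/251181 - 75339*I*√377/3016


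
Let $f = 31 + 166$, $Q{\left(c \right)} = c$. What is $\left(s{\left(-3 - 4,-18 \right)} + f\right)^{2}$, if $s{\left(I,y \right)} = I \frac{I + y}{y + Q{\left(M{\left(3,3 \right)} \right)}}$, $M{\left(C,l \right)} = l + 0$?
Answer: $\frac{309136}{9} \approx 34348.0$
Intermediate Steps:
$M{\left(C,l \right)} = l$
$s{\left(I,y \right)} = \frac{I \left(I + y\right)}{3 + y}$ ($s{\left(I,y \right)} = I \frac{I + y}{y + 3} = I \frac{I + y}{3 + y} = \frac{I \left(I + y\right)}{3 + y}$)
$f = 197$
$\left(s{\left(-3 - 4,-18 \right)} + f\right)^{2} = \left(\frac{\left(-3 - 4\right) \left(\left(-3 - 4\right) - 18\right)}{3 - 18} + 197\right)^{2} = \left(\frac{\left(-3 - 4\right) \left(\left(-3 - 4\right) - 18\right)}{-15} + 197\right)^{2} = \left(\left(-7\right) \left(- \frac{1}{15}\right) \left(-7 - 18\right) + 197\right)^{2} = \left(\left(-7\right) \left(- \frac{1}{15}\right) \left(-25\right) + 197\right)^{2} = \left(- \frac{35}{3} + 197\right)^{2} = \left(\frac{556}{3}\right)^{2} = \frac{309136}{9}$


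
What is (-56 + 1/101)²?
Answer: 31979025/10201 ≈ 3134.9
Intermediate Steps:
(-56 + 1/101)² = (-5655/101)² = 31979025/10201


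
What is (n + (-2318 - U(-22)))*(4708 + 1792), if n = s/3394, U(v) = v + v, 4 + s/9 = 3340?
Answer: -24985779000/1697 ≈ -1.4724e+7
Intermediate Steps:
s = 30024 (s = -36 + 9*3340 = -36 + 30060 = 30024)
U(v) = 2*v
n = 15012/1697 (n = 30024/3394 = 30024*(1/3394) = 15012/1697 ≈ 8.8462)
(n + (-2318 - U(-22)))*(4708 + 1792) = (15012/1697 + (-2318 - 2*(-22)))*(4708 + 1792) = (15012/1697 + (-2318 - 1*(-44)))*6500 = (15012/1697 + (-2318 + 44))*6500 = (15012/1697 - 2274)*6500 = -3843966/1697*6500 = -24985779000/1697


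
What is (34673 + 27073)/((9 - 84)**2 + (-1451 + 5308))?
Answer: 30873/4741 ≈ 6.5119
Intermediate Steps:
(34673 + 27073)/((9 - 84)**2 + (-1451 + 5308)) = 61746/((-75)**2 + 3857) = 61746/(5625 + 3857) = 61746/9482 = 61746*(1/9482) = 30873/4741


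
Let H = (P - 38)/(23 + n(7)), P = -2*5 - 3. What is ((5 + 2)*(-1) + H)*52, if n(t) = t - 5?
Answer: -11752/25 ≈ -470.08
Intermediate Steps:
n(t) = -5 + t
P = -13 (P = -10 - 3 = -13)
H = -51/25 (H = (-13 - 38)/(23 + (-5 + 7)) = -51/(23 + 2) = -51/25 ≈ -2.0400)
((5 + 2)*(-1) + H)*52 = ((5 + 2)*(-1) - 51/25)*52 = (7*(-1) - 51/25)*52 = (-7 - 51/25)*52 = -226/25*52 = -11752/25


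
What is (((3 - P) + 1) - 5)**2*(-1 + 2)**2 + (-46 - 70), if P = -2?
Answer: -115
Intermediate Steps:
(((3 - P) + 1) - 5)**2*(-1 + 2)**2 + (-46 - 70) = (((3 - 1*(-2)) + 1) - 5)**2*(-1 + 2)**2 + (-46 - 70) = (((3 + 2) + 1) - 5)**2*1**2 - 116 = ((5 + 1) - 5)**2*1 - 116 = (6 - 5)**2*1 - 116 = 1**2*1 - 116 = 1*1 - 116 = 1 - 116 = -115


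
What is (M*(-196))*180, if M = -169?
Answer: 5962320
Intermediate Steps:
(M*(-196))*180 = -169*(-196)*180 = 33124*180 = 5962320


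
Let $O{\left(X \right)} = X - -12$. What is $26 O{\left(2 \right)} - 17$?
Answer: $347$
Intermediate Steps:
$O{\left(X \right)} = 12 + X$ ($O{\left(X \right)} = X + 12 = 12 + X$)
$26 O{\left(2 \right)} - 17 = 26 \left(12 + 2\right) - 17 = 26 \cdot 14 - 17 = 364 - 17 = 347$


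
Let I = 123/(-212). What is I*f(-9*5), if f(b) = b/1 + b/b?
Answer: 1353/53 ≈ 25.528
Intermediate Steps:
f(b) = 1 + b (f(b) = b*1 + 1 = b + 1 = 1 + b)
I = -123/212 (I = 123*(-1/212) = -123/212 ≈ -0.58019)
I*f(-9*5) = -123*(1 - 9*5)/212 = -123*(1 - 45)/212 = -123/212*(-44) = 1353/53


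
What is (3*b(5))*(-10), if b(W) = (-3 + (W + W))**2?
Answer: -1470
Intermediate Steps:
b(W) = (-3 + 2*W)**2
(3*b(5))*(-10) = (3*(-3 + 2*5)**2)*(-10) = (3*(-3 + 10)**2)*(-10) = (3*7**2)*(-10) = (3*49)*(-10) = 147*(-10) = -1470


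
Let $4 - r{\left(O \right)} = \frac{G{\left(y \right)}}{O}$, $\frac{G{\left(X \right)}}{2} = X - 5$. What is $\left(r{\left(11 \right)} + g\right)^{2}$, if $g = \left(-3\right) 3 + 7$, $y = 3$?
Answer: $\frac{676}{121} \approx 5.5868$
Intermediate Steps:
$G{\left(X \right)} = -10 + 2 X$ ($G{\left(X \right)} = 2 \left(X - 5\right) = 2 \left(-5 + X\right) = -10 + 2 X$)
$g = -2$ ($g = -9 + 7 = -2$)
$r{\left(O \right)} = 4 + \frac{4}{O}$ ($r{\left(O \right)} = 4 - \frac{-10 + 2 \cdot 3}{O} = 4 - \frac{-10 + 6}{O} = 4 - - \frac{4}{O} = 4 + \frac{4}{O}$)
$\left(r{\left(11 \right)} + g\right)^{2} = \left(\left(4 + \frac{4}{11}\right) - 2\right)^{2} = \left(\frac{48}{11} - 2\right)^{2} = \left(\frac{26}{11}\right)^{2} = \frac{676}{121}$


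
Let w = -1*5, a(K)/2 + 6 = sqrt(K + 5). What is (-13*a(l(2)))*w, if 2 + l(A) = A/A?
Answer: -520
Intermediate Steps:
l(A) = -1 (l(A) = -2 + A/A = -2 + 1 = -1)
a(K) = -12 + 2*sqrt(5 + K) (a(K) = -12 + 2*sqrt(K + 5) = -12 + 2*sqrt(5 + K))
w = -5
(-13*a(l(2)))*w = -13*(-12 + 2*sqrt(5 - 1))*(-5) = -13*(-12 + 2*sqrt(4))*(-5) = -13*(-12 + 2*2)*(-5) = -13*(-12 + 4)*(-5) = -13*(-8)*(-5) = 104*(-5) = -520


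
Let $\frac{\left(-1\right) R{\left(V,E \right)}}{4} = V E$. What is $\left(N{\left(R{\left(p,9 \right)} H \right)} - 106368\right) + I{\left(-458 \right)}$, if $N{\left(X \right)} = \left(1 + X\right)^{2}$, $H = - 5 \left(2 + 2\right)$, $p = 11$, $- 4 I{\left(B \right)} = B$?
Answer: $\frac{125271975}{2} \approx 6.2636 \cdot 10^{7}$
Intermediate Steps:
$I{\left(B \right)} = - \frac{B}{4}$
$R{\left(V,E \right)} = - 4 E V$ ($R{\left(V,E \right)} = - 4 V E = - 4 E V$)
$H = -20$ ($H = \left(-5\right) 4 = -20$)
$\left(N{\left(R{\left(p,9 \right)} H \right)} - 106368\right) + I{\left(-458 \right)} = \left(\left(1 + \left(-4\right) 9 \cdot 11 \left(-20\right)\right)^{2} - 106368\right) - - \frac{229}{2} = \left(\left(1 - -7920\right)^{2} - 106368\right) + \frac{229}{2} = \left(\left(1 + 7920\right)^{2} - 106368\right) + \frac{229}{2} = \left(7921^{2} - 106368\right) + \frac{229}{2} = \left(62742241 - 106368\right) + \frac{229}{2} = 62635873 + \frac{229}{2} = \frac{125271975}{2}$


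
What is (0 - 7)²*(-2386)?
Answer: -116914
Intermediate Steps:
(0 - 7)²*(-2386) = (-7)²*(-2386) = 49*(-2386) = -116914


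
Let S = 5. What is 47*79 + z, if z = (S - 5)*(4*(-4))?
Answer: 3713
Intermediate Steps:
z = 0 (z = (5 - 5)*(4*(-4)) = 0*(-16) = 0)
47*79 + z = 47*79 + 0 = 3713 + 0 = 3713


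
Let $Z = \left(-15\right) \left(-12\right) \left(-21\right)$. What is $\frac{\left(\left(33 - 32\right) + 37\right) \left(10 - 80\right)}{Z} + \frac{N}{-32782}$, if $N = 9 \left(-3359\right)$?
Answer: $\frac{1439095}{885114} \approx 1.6259$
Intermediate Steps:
$Z = -3780$ ($Z = 180 \left(-21\right) = -3780$)
$N = -30231$
$\frac{\left(\left(33 - 32\right) + 37\right) \left(10 - 80\right)}{Z} + \frac{N}{-32782} = \frac{\left(\left(33 - 32\right) + 37\right) \left(10 - 80\right)}{-3780} - \frac{30231}{-32782} = \left(1 + 37\right) \left(-70\right) \left(- \frac{1}{3780}\right) - - \frac{30231}{32782} = 38 \left(-70\right) \left(- \frac{1}{3780}\right) + \frac{30231}{32782} = \left(-2660\right) \left(- \frac{1}{3780}\right) + \frac{30231}{32782} = \frac{19}{27} + \frac{30231}{32782} = \frac{1439095}{885114}$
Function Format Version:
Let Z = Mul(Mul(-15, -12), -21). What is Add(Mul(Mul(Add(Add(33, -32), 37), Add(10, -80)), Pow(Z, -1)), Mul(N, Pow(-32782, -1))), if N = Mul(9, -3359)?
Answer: Rational(1439095, 885114) ≈ 1.6259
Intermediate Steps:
Z = -3780 (Z = Mul(180, -21) = -3780)
N = -30231
Add(Mul(Mul(Add(Add(33, -32), 37), Add(10, -80)), Pow(Z, -1)), Mul(N, Pow(-32782, -1))) = Add(Mul(Mul(Add(Add(33, -32), 37), Add(10, -80)), Pow(-3780, -1)), Mul(-30231, Pow(-32782, -1))) = Add(Mul(Mul(Add(1, 37), -70), Rational(-1, 3780)), Mul(-30231, Rational(-1, 32782))) = Add(Mul(Mul(38, -70), Rational(-1, 3780)), Rational(30231, 32782)) = Add(Mul(-2660, Rational(-1, 3780)), Rational(30231, 32782)) = Add(Rational(19, 27), Rational(30231, 32782)) = Rational(1439095, 885114)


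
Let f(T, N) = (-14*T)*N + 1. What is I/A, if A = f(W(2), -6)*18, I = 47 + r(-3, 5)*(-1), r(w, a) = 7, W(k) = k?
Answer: 20/1521 ≈ 0.013149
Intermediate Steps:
f(T, N) = 1 - 14*N*T (f(T, N) = -14*N*T + 1 = 1 - 14*N*T)
I = 40 (I = 47 + 7*(-1) = 47 - 7 = 40)
A = 3042 (A = (1 - 14*(-6)*2)*18 = (1 + 168)*18 = 169*18 = 3042)
I/A = 40/3042 = 40*(1/3042) = 20/1521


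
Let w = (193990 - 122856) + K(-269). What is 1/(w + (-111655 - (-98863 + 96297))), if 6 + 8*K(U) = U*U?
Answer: -8/231285 ≈ -3.4589e-5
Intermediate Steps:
K(U) = -¾ + U²/8 (K(U) = -¾ + (U*U)/8 = -¾ + U²/8)
w = 641427/8 (w = (193990 - 122856) + (-¾ + (⅛)*(-269)²) = 71134 + (-¾ + (⅛)*72361) = 71134 + (-¾ + 72361/8) = 71134 + 72355/8 = 641427/8 ≈ 80178.)
1/(w + (-111655 - (-98863 + 96297))) = 1/(641427/8 + (-111655 - (-98863 + 96297))) = 1/(641427/8 + (-111655 - 1*(-2566))) = 1/(641427/8 + (-111655 + 2566)) = 1/(641427/8 - 109089) = 1/(-231285/8) = -8/231285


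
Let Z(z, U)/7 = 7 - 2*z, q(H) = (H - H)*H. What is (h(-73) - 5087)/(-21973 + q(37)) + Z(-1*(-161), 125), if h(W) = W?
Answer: -1126635/511 ≈ -2204.8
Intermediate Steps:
q(H) = 0 (q(H) = 0*H = 0)
Z(z, U) = 49 - 14*z (Z(z, U) = 7*(7 - 2*z) = 49 - 14*z)
(h(-73) - 5087)/(-21973 + q(37)) + Z(-1*(-161), 125) = (-73 - 5087)/(-21973 + 0) + (49 - (-14)*(-161)) = -5160/(-21973) + (49 - 14*161) = -5160*(-1/21973) + (49 - 2254) = 120/511 - 2205 = -1126635/511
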